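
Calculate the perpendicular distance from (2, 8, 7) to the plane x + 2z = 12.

distance = |a·x₀ + b·y₀ + c·z₀ - d| / √(a² + b² + c²)
  = |1·2 + 0·8 + 2·7 - 12| / √(1² + 0² + 2²)
  = |2 + 0 + 14 - 12| / √(1 + 0 + 4)
  = |4| / √5
  = 4 / 2.236
  ≈ 1.789

1.789


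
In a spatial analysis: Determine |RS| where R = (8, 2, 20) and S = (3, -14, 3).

d = √[(x₂-x₁)² + (y₂-y₁)² + (z₂-z₁)²]
  = √[(-5)² + (-16)² + (-17)²]
  = √[25 + 256 + 289]
  = √570
  ≈ 23.87

23.87


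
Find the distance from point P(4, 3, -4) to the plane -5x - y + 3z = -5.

distance = |a·x₀ + b·y₀ + c·z₀ - d| / √(a² + b² + c²)
  = |(-5)·4 + (-1)·3 + 3·(-4) - (-5)| / √((-5)² + (-1)² + 3²)
  = |-20 - 3 - 12 + 5| / √(25 + 1 + 9)
  = |-30| / √35
  = 30 / 5.916
  ≈ 5.071

5.071


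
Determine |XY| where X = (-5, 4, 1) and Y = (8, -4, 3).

d = √[(x₂-x₁)² + (y₂-y₁)² + (z₂-z₁)²]
  = √[13² + (-8)² + 2²]
  = √[169 + 64 + 4]
  = √237
  ≈ 15.39

15.39


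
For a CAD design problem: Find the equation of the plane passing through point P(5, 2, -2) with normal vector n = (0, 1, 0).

The plane through P with normal n = (a, b, c) satisfies n·(r - P) = 0,
i.e. ax + by + cz = a·x₀ + b·y₀ + c·z₀.
d = 0·5 + 1·2 + 0·(-2)
  = 0 + 2 + 0
  = 2
Equation: y = 2

y = 2


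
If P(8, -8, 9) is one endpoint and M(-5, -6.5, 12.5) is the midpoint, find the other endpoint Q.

Q = 2M - P
  = (2·(-5) - 8, 2·(-6.5) - (-8), 2·12.5 - 9)
  = (-10 - 8, -13 + 8, 25 - 9)
  = (-18, -5, 16)

(-18, -5, 16)


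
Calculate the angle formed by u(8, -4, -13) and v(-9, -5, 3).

u·v = 8·(-9) + (-4)·(-5) + (-13)·3 = -72 + 20 - 39 = -91
|u| = √(8² + (-4)² + (-13)²) = √249 ≈ 15.78
|v| = √((-9)² + (-5)² + 3²) = √115 ≈ 10.72
cos θ = (u·v)/(|u||v|) = -91/(15.78·10.72) ≈ -0.5378
θ = arccos(-0.5378) ≈ 122.5°

122.5°


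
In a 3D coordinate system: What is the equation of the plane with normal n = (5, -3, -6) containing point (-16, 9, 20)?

The plane through P with normal n = (a, b, c) satisfies n·(r - P) = 0,
i.e. ax + by + cz = a·x₀ + b·y₀ + c·z₀.
d = 5·(-16) + (-3)·9 + (-6)·20
  = -80 - 27 - 120
  = -227
Equation: 5x - 3y - 6z = -227

5x - 3y - 6z = -227


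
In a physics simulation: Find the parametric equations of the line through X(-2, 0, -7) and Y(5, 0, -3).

Direction vector d = Y - X = (5 + 2, 0 + 0, -3 + 7) = (7, 0, 4)
Parametric form r = X + t·d:
x = -2 + 7t, y = 0, z = -7 + 4t

x = -2 + 7t, y = 0, z = -7 + 4t


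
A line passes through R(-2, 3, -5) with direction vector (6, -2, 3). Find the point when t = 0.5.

P(t) = R + t·d
  = (-2 + 6·0.5, 3 + (-2)·0.5, -5 + 3·0.5)
  = (-2 + 3, 3 - 1, -5 + 1.5)
  = (1, 2, -3.5)

(1, 2, -3.5)


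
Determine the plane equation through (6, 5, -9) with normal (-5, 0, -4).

The plane through P with normal n = (a, b, c) satisfies n·(r - P) = 0,
i.e. ax + by + cz = a·x₀ + b·y₀ + c·z₀.
d = (-5)·6 + 0·5 + (-4)·(-9)
  = -30 + 0 + 36
  = 6
Equation: -5x - 4z = 6

-5x - 4z = 6


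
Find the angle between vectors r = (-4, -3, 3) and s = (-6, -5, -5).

r·s = (-4)·(-6) + (-3)·(-5) + 3·(-5) = 24 + 15 - 15 = 24
|r| = √((-4)² + (-3)² + 3²) = √34 ≈ 5.831
|s| = √((-6)² + (-5)² + (-5)²) = √86 ≈ 9.274
cos θ = (r·s)/(|r||s|) = 24/(5.831·9.274) ≈ 0.4438
θ = arccos(0.4438) ≈ 63.65°

63.65°


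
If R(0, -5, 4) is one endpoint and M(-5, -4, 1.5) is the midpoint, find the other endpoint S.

S = 2M - R
  = (2·(-5) - 0, 2·(-4) - (-5), 2·1.5 - 4)
  = (-10 + 0, -8 + 5, 3 - 4)
  = (-10, -3, -1)

(-10, -3, -1)


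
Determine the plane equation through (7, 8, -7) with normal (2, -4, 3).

The plane through P with normal n = (a, b, c) satisfies n·(r - P) = 0,
i.e. ax + by + cz = a·x₀ + b·y₀ + c·z₀.
d = 2·7 + (-4)·8 + 3·(-7)
  = 14 - 32 - 21
  = -39
Equation: 2x - 4y + 3z = -39

2x - 4y + 3z = -39


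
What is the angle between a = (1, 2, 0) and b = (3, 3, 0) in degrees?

a·b = 1·3 + 2·3 + 0·0 = 3 + 6 + 0 = 9
|a| = √(1² + 2² + 0²) = √5 ≈ 2.236
|b| = √(3² + 3² + 0²) = √18 ≈ 4.243
cos θ = (a·b)/(|a||b|) = 9/(2.236·4.243) ≈ 0.9487
θ = arccos(0.9487) ≈ 18.43°

18.43°


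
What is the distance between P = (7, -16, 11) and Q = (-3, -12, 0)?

d = √[(x₂-x₁)² + (y₂-y₁)² + (z₂-z₁)²]
  = √[(-10)² + 4² + (-11)²]
  = √[100 + 16 + 121]
  = √237
  ≈ 15.39

15.39


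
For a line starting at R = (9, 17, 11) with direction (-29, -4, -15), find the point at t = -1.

P(t) = R + t·d
  = (9 + (-29)·(-1), 17 + (-4)·(-1), 11 + (-15)·(-1))
  = (9 + 29, 17 + 4, 11 + 15)
  = (38, 21, 26)

(38, 21, 26)


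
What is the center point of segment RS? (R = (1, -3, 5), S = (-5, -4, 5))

M = ((x₁+x₂)/2, (y₁+y₂)/2, (z₁+z₂)/2)
  = ((1 - 5)/2, (-3 - 4)/2, (5 + 5)/2)
  = (-4/2, -7/2, 10/2)
  = (-2, -3.5, 5)

(-2, -3.5, 5)


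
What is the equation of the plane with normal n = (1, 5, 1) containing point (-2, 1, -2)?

The plane through P with normal n = (a, b, c) satisfies n·(r - P) = 0,
i.e. ax + by + cz = a·x₀ + b·y₀ + c·z₀.
d = 1·(-2) + 5·1 + 1·(-2)
  = -2 + 5 - 2
  = 1
Equation: x + 5y + z = 1

x + 5y + z = 1


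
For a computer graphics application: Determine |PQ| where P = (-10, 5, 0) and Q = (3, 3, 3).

d = √[(x₂-x₁)² + (y₂-y₁)² + (z₂-z₁)²]
  = √[13² + (-2)² + 3²]
  = √[169 + 4 + 9]
  = √182
  ≈ 13.49

13.49


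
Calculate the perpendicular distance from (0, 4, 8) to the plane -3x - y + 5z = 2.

distance = |a·x₀ + b·y₀ + c·z₀ - d| / √(a² + b² + c²)
  = |(-3)·0 + (-1)·4 + 5·8 - 2| / √((-3)² + (-1)² + 5²)
  = |0 - 4 + 40 - 2| / √(9 + 1 + 25)
  = |34| / √35
  = 34 / 5.916
  ≈ 5.747

5.747


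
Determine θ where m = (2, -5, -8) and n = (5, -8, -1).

m·n = 2·5 + (-5)·(-8) + (-8)·(-1) = 10 + 40 + 8 = 58
|m| = √(2² + (-5)² + (-8)²) = √93 ≈ 9.644
|n| = √(5² + (-8)² + (-1)²) = √90 ≈ 9.487
cos θ = (m·n)/(|m||n|) = 58/(9.644·9.487) ≈ 0.634
θ = arccos(0.634) ≈ 50.66°

50.66°


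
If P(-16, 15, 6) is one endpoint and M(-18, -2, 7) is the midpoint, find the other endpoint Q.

Q = 2M - P
  = (2·(-18) - (-16), 2·(-2) - 15, 2·7 - 6)
  = (-36 + 16, -4 - 15, 14 - 6)
  = (-20, -19, 8)

(-20, -19, 8)


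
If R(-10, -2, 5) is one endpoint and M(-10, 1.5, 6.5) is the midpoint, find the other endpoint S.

S = 2M - R
  = (2·(-10) - (-10), 2·1.5 - (-2), 2·6.5 - 5)
  = (-20 + 10, 3 + 2, 13 - 5)
  = (-10, 5, 8)

(-10, 5, 8)


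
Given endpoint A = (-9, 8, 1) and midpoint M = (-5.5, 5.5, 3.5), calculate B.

B = 2M - A
  = (2·(-5.5) - (-9), 2·5.5 - 8, 2·3.5 - 1)
  = (-11 + 9, 11 - 8, 7 - 1)
  = (-2, 3, 6)

(-2, 3, 6)


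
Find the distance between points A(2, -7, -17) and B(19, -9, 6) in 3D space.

d = √[(x₂-x₁)² + (y₂-y₁)² + (z₂-z₁)²]
  = √[17² + (-2)² + 23²]
  = √[289 + 4 + 529]
  = √822
  ≈ 28.67

28.67


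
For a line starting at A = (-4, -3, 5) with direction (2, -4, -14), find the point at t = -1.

P(t) = A + t·d
  = (-4 + 2·(-1), -3 + (-4)·(-1), 5 + (-14)·(-1))
  = (-4 - 2, -3 + 4, 5 + 14)
  = (-6, 1, 19)

(-6, 1, 19)


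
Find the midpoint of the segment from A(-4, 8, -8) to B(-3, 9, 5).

M = ((x₁+x₂)/2, (y₁+y₂)/2, (z₁+z₂)/2)
  = ((-4 - 3)/2, (8 + 9)/2, (-8 + 5)/2)
  = (-7/2, 17/2, -3/2)
  = (-3.5, 8.5, -1.5)

(-3.5, 8.5, -1.5)


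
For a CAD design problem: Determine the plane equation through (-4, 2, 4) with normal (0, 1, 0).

The plane through P with normal n = (a, b, c) satisfies n·(r - P) = 0,
i.e. ax + by + cz = a·x₀ + b·y₀ + c·z₀.
d = 0·(-4) + 1·2 + 0·4
  = 0 + 2 + 0
  = 2
Equation: y = 2

y = 2


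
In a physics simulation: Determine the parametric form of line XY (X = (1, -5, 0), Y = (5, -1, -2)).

Direction vector d = Y - X = (5 - 1, -1 + 5, -2 + 0) = (4, 4, -2)
Parametric form r = X + t·d:
x = 1 + 4t, y = -5 + 4t, z = 0 - 2t

x = 1 + 4t, y = -5 + 4t, z = 0 - 2t


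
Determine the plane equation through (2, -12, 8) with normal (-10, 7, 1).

The plane through P with normal n = (a, b, c) satisfies n·(r - P) = 0,
i.e. ax + by + cz = a·x₀ + b·y₀ + c·z₀.
d = (-10)·2 + 7·(-12) + 1·8
  = -20 - 84 + 8
  = -96
Equation: -10x + 7y + z = -96

-10x + 7y + z = -96


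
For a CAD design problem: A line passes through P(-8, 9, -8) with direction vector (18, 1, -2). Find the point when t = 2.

P(t) = P + t·d
  = (-8 + 18·2, 9 + 1·2, -8 + (-2)·2)
  = (-8 + 36, 9 + 2, -8 - 4)
  = (28, 11, -12)

(28, 11, -12)


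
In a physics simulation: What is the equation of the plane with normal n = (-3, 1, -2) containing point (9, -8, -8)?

The plane through P with normal n = (a, b, c) satisfies n·(r - P) = 0,
i.e. ax + by + cz = a·x₀ + b·y₀ + c·z₀.
d = (-3)·9 + 1·(-8) + (-2)·(-8)
  = -27 - 8 + 16
  = -19
Equation: -3x + y - 2z = -19

-3x + y - 2z = -19


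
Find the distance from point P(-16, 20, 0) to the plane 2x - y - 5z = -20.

distance = |a·x₀ + b·y₀ + c·z₀ - d| / √(a² + b² + c²)
  = |2·(-16) + (-1)·20 + (-5)·0 - (-20)| / √(2² + (-1)² + (-5)²)
  = |-32 - 20 + 0 + 20| / √(4 + 1 + 25)
  = |-32| / √30
  = 32 / 5.477
  ≈ 5.842

5.842


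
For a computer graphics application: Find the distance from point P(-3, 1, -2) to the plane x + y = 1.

distance = |a·x₀ + b·y₀ + c·z₀ - d| / √(a² + b² + c²)
  = |1·(-3) + 1·1 + 0·(-2) - 1| / √(1² + 1² + 0²)
  = |-3 + 1 + 0 - 1| / √(1 + 1 + 0)
  = |-3| / √2
  = 3 / 1.414
  ≈ 2.121

2.121


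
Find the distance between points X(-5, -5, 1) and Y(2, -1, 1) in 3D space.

d = √[(x₂-x₁)² + (y₂-y₁)² + (z₂-z₁)²]
  = √[7² + 4² + 0²]
  = √[49 + 16 + 0]
  = √65
  ≈ 8.062

8.062


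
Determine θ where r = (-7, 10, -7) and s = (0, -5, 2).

r·s = (-7)·0 + 10·(-5) + (-7)·2 = 0 - 50 - 14 = -64
|r| = √((-7)² + 10² + (-7)²) = √198 ≈ 14.07
|s| = √(0² + (-5)² + 2²) = √29 ≈ 5.385
cos θ = (r·s)/(|r||s|) = -64/(14.07·5.385) ≈ -0.8446
θ = arccos(-0.8446) ≈ 147.6°

147.6°


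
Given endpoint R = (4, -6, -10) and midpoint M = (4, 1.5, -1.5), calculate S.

S = 2M - R
  = (2·4 - 4, 2·1.5 - (-6), 2·(-1.5) - (-10))
  = (8 - 4, 3 + 6, -3 + 10)
  = (4, 9, 7)

(4, 9, 7)


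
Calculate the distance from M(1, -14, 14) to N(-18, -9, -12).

d = √[(x₂-x₁)² + (y₂-y₁)² + (z₂-z₁)²]
  = √[(-19)² + 5² + (-26)²]
  = √[361 + 25 + 676]
  = √1062
  ≈ 32.59

32.59


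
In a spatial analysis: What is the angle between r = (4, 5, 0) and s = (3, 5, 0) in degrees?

r·s = 4·3 + 5·5 + 0·0 = 12 + 25 + 0 = 37
|r| = √(4² + 5² + 0²) = √41 ≈ 6.403
|s| = √(3² + 5² + 0²) = √34 ≈ 5.831
cos θ = (r·s)/(|r||s|) = 37/(6.403·5.831) ≈ 0.991
θ = arccos(0.991) ≈ 7.696°

7.696°


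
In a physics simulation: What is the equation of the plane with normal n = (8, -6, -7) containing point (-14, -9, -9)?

The plane through P with normal n = (a, b, c) satisfies n·(r - P) = 0,
i.e. ax + by + cz = a·x₀ + b·y₀ + c·z₀.
d = 8·(-14) + (-6)·(-9) + (-7)·(-9)
  = -112 + 54 + 63
  = 5
Equation: 8x - 6y - 7z = 5

8x - 6y - 7z = 5


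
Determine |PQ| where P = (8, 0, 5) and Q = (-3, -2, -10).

d = √[(x₂-x₁)² + (y₂-y₁)² + (z₂-z₁)²]
  = √[(-11)² + (-2)² + (-15)²]
  = √[121 + 4 + 225]
  = √350
  ≈ 18.71

18.71


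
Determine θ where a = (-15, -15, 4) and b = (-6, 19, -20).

a·b = (-15)·(-6) + (-15)·19 + 4·(-20) = 90 - 285 - 80 = -275
|a| = √((-15)² + (-15)² + 4²) = √466 ≈ 21.59
|b| = √((-6)² + 19² + (-20)²) = √797 ≈ 28.23
cos θ = (a·b)/(|a||b|) = -275/(21.59·28.23) ≈ -0.4512
θ = arccos(-0.4512) ≈ 116.8°

116.8°


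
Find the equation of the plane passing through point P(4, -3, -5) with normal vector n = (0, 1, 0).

The plane through P with normal n = (a, b, c) satisfies n·(r - P) = 0,
i.e. ax + by + cz = a·x₀ + b·y₀ + c·z₀.
d = 0·4 + 1·(-3) + 0·(-5)
  = 0 - 3 + 0
  = -3
Equation: y = -3

y = -3


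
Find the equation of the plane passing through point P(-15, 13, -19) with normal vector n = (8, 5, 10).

The plane through P with normal n = (a, b, c) satisfies n·(r - P) = 0,
i.e. ax + by + cz = a·x₀ + b·y₀ + c·z₀.
d = 8·(-15) + 5·13 + 10·(-19)
  = -120 + 65 - 190
  = -245
Equation: 8x + 5y + 10z = -245

8x + 5y + 10z = -245


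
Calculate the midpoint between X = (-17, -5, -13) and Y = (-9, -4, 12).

M = ((x₁+x₂)/2, (y₁+y₂)/2, (z₁+z₂)/2)
  = ((-17 - 9)/2, (-5 - 4)/2, (-13 + 12)/2)
  = (-26/2, -9/2, -1/2)
  = (-13, -4.5, -0.5)

(-13, -4.5, -0.5)


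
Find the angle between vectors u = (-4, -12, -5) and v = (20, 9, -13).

u·v = (-4)·20 + (-12)·9 + (-5)·(-13) = -80 - 108 + 65 = -123
|u| = √((-4)² + (-12)² + (-5)²) = √185 ≈ 13.6
|v| = √(20² + 9² + (-13)²) = √650 ≈ 25.5
cos θ = (u·v)/(|u||v|) = -123/(13.6·25.5) ≈ -0.3547
θ = arccos(-0.3547) ≈ 110.8°

110.8°


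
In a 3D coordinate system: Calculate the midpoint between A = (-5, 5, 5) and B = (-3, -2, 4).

M = ((x₁+x₂)/2, (y₁+y₂)/2, (z₁+z₂)/2)
  = ((-5 - 3)/2, (5 - 2)/2, (5 + 4)/2)
  = (-8/2, 3/2, 9/2)
  = (-4, 1.5, 4.5)

(-4, 1.5, 4.5)


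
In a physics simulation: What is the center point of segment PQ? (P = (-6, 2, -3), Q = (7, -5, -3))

M = ((x₁+x₂)/2, (y₁+y₂)/2, (z₁+z₂)/2)
  = ((-6 + 7)/2, (2 - 5)/2, (-3 - 3)/2)
  = (1/2, -3/2, -6/2)
  = (0.5, -1.5, -3)

(0.5, -1.5, -3)


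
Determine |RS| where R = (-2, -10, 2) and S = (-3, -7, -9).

d = √[(x₂-x₁)² + (y₂-y₁)² + (z₂-z₁)²]
  = √[(-1)² + 3² + (-11)²]
  = √[1 + 9 + 121]
  = √131
  ≈ 11.45

11.45


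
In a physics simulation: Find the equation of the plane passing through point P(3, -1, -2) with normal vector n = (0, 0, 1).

The plane through P with normal n = (a, b, c) satisfies n·(r - P) = 0,
i.e. ax + by + cz = a·x₀ + b·y₀ + c·z₀.
d = 0·3 + 0·(-1) + 1·(-2)
  = 0 + 0 - 2
  = -2
Equation: z = -2

z = -2


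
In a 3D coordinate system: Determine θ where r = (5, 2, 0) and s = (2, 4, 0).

r·s = 5·2 + 2·4 + 0·0 = 10 + 8 + 0 = 18
|r| = √(5² + 2² + 0²) = √29 ≈ 5.385
|s| = √(2² + 4² + 0²) = √20 ≈ 4.472
cos θ = (r·s)/(|r||s|) = 18/(5.385·4.472) ≈ 0.7474
θ = arccos(0.7474) ≈ 41.63°

41.63°


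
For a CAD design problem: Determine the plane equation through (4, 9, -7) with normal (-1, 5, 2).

The plane through P with normal n = (a, b, c) satisfies n·(r - P) = 0,
i.e. ax + by + cz = a·x₀ + b·y₀ + c·z₀.
d = (-1)·4 + 5·9 + 2·(-7)
  = -4 + 45 - 14
  = 27
Equation: -x + 5y + 2z = 27

-x + 5y + 2z = 27


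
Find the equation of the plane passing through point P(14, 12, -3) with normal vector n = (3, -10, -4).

The plane through P with normal n = (a, b, c) satisfies n·(r - P) = 0,
i.e. ax + by + cz = a·x₀ + b·y₀ + c·z₀.
d = 3·14 + (-10)·12 + (-4)·(-3)
  = 42 - 120 + 12
  = -66
Equation: 3x - 10y - 4z = -66

3x - 10y - 4z = -66


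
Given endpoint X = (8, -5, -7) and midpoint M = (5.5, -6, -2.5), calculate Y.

Y = 2M - X
  = (2·5.5 - 8, 2·(-6) - (-5), 2·(-2.5) - (-7))
  = (11 - 8, -12 + 5, -5 + 7)
  = (3, -7, 2)

(3, -7, 2)


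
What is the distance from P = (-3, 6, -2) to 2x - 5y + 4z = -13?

distance = |a·x₀ + b·y₀ + c·z₀ - d| / √(a² + b² + c²)
  = |2·(-3) + (-5)·6 + 4·(-2) - (-13)| / √(2² + (-5)² + 4²)
  = |-6 - 30 - 8 + 13| / √(4 + 25 + 16)
  = |-31| / √45
  = 31 / 6.708
  ≈ 4.621

4.621


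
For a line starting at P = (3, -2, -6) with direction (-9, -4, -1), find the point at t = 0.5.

P(t) = P + t·d
  = (3 + (-9)·0.5, -2 + (-4)·0.5, -6 + (-1)·0.5)
  = (3 - 4.5, -2 - 2, -6 - 0.5)
  = (-1.5, -4, -6.5)

(-1.5, -4, -6.5)


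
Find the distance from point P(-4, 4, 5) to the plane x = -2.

distance = |a·x₀ + b·y₀ + c·z₀ - d| / √(a² + b² + c²)
  = |1·(-4) + 0·4 + 0·5 - (-2)| / √(1² + 0² + 0²)
  = |-4 + 0 + 0 + 2| / √(1 + 0 + 0)
  = |-2| / √1
  = 2 / 1
  ≈ 2

2


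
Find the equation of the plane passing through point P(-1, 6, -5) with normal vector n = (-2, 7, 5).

The plane through P with normal n = (a, b, c) satisfies n·(r - P) = 0,
i.e. ax + by + cz = a·x₀ + b·y₀ + c·z₀.
d = (-2)·(-1) + 7·6 + 5·(-5)
  = 2 + 42 - 25
  = 19
Equation: -2x + 7y + 5z = 19

-2x + 7y + 5z = 19


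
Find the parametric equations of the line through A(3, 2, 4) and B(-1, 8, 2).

Direction vector d = B - A = (-1 - 3, 8 - 2, 2 - 4) = (-4, 6, -2)
Parametric form r = A + t·d:
x = 3 - 4t, y = 2 + 6t, z = 4 - 2t

x = 3 - 4t, y = 2 + 6t, z = 4 - 2t


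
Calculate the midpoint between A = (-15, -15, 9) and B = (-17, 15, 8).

M = ((x₁+x₂)/2, (y₁+y₂)/2, (z₁+z₂)/2)
  = ((-15 - 17)/2, (-15 + 15)/2, (9 + 8)/2)
  = (-32/2, 0/2, 17/2)
  = (-16, 0, 8.5)

(-16, 0, 8.5)


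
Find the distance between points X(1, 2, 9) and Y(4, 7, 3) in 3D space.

d = √[(x₂-x₁)² + (y₂-y₁)² + (z₂-z₁)²]
  = √[3² + 5² + (-6)²]
  = √[9 + 25 + 36]
  = √70
  ≈ 8.367

8.367


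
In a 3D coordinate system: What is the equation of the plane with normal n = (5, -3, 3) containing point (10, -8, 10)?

The plane through P with normal n = (a, b, c) satisfies n·(r - P) = 0,
i.e. ax + by + cz = a·x₀ + b·y₀ + c·z₀.
d = 5·10 + (-3)·(-8) + 3·10
  = 50 + 24 + 30
  = 104
Equation: 5x - 3y + 3z = 104

5x - 3y + 3z = 104


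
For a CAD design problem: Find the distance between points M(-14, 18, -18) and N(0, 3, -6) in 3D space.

d = √[(x₂-x₁)² + (y₂-y₁)² + (z₂-z₁)²]
  = √[14² + (-15)² + 12²]
  = √[196 + 225 + 144]
  = √565
  ≈ 23.77

23.77


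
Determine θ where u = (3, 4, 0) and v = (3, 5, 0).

u·v = 3·3 + 4·5 + 0·0 = 9 + 20 + 0 = 29
|u| = √(3² + 4² + 0²) = √25 ≈ 5
|v| = √(3² + 5² + 0²) = √34 ≈ 5.831
cos θ = (u·v)/(|u||v|) = 29/(5·5.831) ≈ 0.9947
θ = arccos(0.9947) ≈ 5.906°

5.906°


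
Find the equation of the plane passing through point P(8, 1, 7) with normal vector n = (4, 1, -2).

The plane through P with normal n = (a, b, c) satisfies n·(r - P) = 0,
i.e. ax + by + cz = a·x₀ + b·y₀ + c·z₀.
d = 4·8 + 1·1 + (-2)·7
  = 32 + 1 - 14
  = 19
Equation: 4x + y - 2z = 19

4x + y - 2z = 19


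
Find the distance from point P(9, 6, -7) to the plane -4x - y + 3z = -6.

distance = |a·x₀ + b·y₀ + c·z₀ - d| / √(a² + b² + c²)
  = |(-4)·9 + (-1)·6 + 3·(-7) - (-6)| / √((-4)² + (-1)² + 3²)
  = |-36 - 6 - 21 + 6| / √(16 + 1 + 9)
  = |-57| / √26
  = 57 / 5.099
  ≈ 11.18

11.18


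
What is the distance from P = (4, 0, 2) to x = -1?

distance = |a·x₀ + b·y₀ + c·z₀ - d| / √(a² + b² + c²)
  = |1·4 + 0·0 + 0·2 - (-1)| / √(1² + 0² + 0²)
  = |4 + 0 + 0 + 1| / √(1 + 0 + 0)
  = |5| / √1
  = 5 / 1
  ≈ 5

5


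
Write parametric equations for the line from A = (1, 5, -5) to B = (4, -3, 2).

Direction vector d = B - A = (4 - 1, -3 - 5, 2 + 5) = (3, -8, 7)
Parametric form r = A + t·d:
x = 1 + 3t, y = 5 - 8t, z = -5 + 7t

x = 1 + 3t, y = 5 - 8t, z = -5 + 7t


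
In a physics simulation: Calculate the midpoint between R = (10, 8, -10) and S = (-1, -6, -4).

M = ((x₁+x₂)/2, (y₁+y₂)/2, (z₁+z₂)/2)
  = ((10 - 1)/2, (8 - 6)/2, (-10 - 4)/2)
  = (9/2, 2/2, -14/2)
  = (4.5, 1, -7)

(4.5, 1, -7)


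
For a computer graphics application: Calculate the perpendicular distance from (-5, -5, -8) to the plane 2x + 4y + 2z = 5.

distance = |a·x₀ + b·y₀ + c·z₀ - d| / √(a² + b² + c²)
  = |2·(-5) + 4·(-5) + 2·(-8) - 5| / √(2² + 4² + 2²)
  = |-10 - 20 - 16 - 5| / √(4 + 16 + 4)
  = |-51| / √24
  = 51 / 4.899
  ≈ 10.41

10.41


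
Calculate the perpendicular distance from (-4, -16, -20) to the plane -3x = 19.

distance = |a·x₀ + b·y₀ + c·z₀ - d| / √(a² + b² + c²)
  = |(-3)·(-4) + 0·(-16) + 0·(-20) - 19| / √((-3)² + 0² + 0²)
  = |12 + 0 + 0 - 19| / √(9 + 0 + 0)
  = |-7| / √9
  = 7 / 3
  ≈ 2.333

2.333


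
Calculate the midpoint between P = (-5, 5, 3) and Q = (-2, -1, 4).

M = ((x₁+x₂)/2, (y₁+y₂)/2, (z₁+z₂)/2)
  = ((-5 - 2)/2, (5 - 1)/2, (3 + 4)/2)
  = (-7/2, 4/2, 7/2)
  = (-3.5, 2, 3.5)

(-3.5, 2, 3.5)


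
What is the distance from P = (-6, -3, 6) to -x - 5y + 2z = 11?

distance = |a·x₀ + b·y₀ + c·z₀ - d| / √(a² + b² + c²)
  = |(-1)·(-6) + (-5)·(-3) + 2·6 - 11| / √((-1)² + (-5)² + 2²)
  = |6 + 15 + 12 - 11| / √(1 + 25 + 4)
  = |22| / √30
  = 22 / 5.477
  ≈ 4.017

4.017


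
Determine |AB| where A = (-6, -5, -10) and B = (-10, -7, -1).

d = √[(x₂-x₁)² + (y₂-y₁)² + (z₂-z₁)²]
  = √[(-4)² + (-2)² + 9²]
  = √[16 + 4 + 81]
  = √101
  ≈ 10.05

10.05


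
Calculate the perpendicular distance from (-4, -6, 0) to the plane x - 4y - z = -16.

distance = |a·x₀ + b·y₀ + c·z₀ - d| / √(a² + b² + c²)
  = |1·(-4) + (-4)·(-6) + (-1)·0 - (-16)| / √(1² + (-4)² + (-1)²)
  = |-4 + 24 + 0 + 16| / √(1 + 16 + 1)
  = |36| / √18
  = 36 / 4.243
  ≈ 8.485

8.485


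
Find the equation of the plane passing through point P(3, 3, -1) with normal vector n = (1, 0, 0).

The plane through P with normal n = (a, b, c) satisfies n·(r - P) = 0,
i.e. ax + by + cz = a·x₀ + b·y₀ + c·z₀.
d = 1·3 + 0·3 + 0·(-1)
  = 3 + 0 + 0
  = 3
Equation: x = 3

x = 3


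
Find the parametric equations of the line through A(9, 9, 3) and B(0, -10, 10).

Direction vector d = B - A = (0 - 9, -10 - 9, 10 - 3) = (-9, -19, 7)
Parametric form r = A + t·d:
x = 9 - 9t, y = 9 - 19t, z = 3 + 7t

x = 9 - 9t, y = 9 - 19t, z = 3 + 7t


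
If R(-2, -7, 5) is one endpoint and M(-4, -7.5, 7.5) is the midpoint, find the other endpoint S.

S = 2M - R
  = (2·(-4) - (-2), 2·(-7.5) - (-7), 2·7.5 - 5)
  = (-8 + 2, -15 + 7, 15 - 5)
  = (-6, -8, 10)

(-6, -8, 10)


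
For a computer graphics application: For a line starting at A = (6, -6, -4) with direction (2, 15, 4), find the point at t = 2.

P(t) = A + t·d
  = (6 + 2·2, -6 + 15·2, -4 + 4·2)
  = (6 + 4, -6 + 30, -4 + 8)
  = (10, 24, 4)

(10, 24, 4)


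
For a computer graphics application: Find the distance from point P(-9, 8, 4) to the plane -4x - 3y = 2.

distance = |a·x₀ + b·y₀ + c·z₀ - d| / √(a² + b² + c²)
  = |(-4)·(-9) + (-3)·8 + 0·4 - 2| / √((-4)² + (-3)² + 0²)
  = |36 - 24 + 0 - 2| / √(16 + 9 + 0)
  = |10| / √25
  = 10 / 5
  ≈ 2

2


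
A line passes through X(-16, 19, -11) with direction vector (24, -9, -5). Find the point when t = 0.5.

P(t) = X + t·d
  = (-16 + 24·0.5, 19 + (-9)·0.5, -11 + (-5)·0.5)
  = (-16 + 12, 19 - 4.5, -11 - 2.5)
  = (-4, 14.5, -13.5)

(-4, 14.5, -13.5)


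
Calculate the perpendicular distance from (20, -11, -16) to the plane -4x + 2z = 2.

distance = |a·x₀ + b·y₀ + c·z₀ - d| / √(a² + b² + c²)
  = |(-4)·20 + 0·(-11) + 2·(-16) - 2| / √((-4)² + 0² + 2²)
  = |-80 + 0 - 32 - 2| / √(16 + 0 + 4)
  = |-114| / √20
  = 114 / 4.472
  ≈ 25.49

25.49


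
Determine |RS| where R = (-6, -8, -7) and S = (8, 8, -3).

d = √[(x₂-x₁)² + (y₂-y₁)² + (z₂-z₁)²]
  = √[14² + 16² + 4²]
  = √[196 + 256 + 16]
  = √468
  ≈ 21.63

21.63


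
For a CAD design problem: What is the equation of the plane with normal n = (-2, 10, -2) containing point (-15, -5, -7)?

The plane through P with normal n = (a, b, c) satisfies n·(r - P) = 0,
i.e. ax + by + cz = a·x₀ + b·y₀ + c·z₀.
d = (-2)·(-15) + 10·(-5) + (-2)·(-7)
  = 30 - 50 + 14
  = -6
Equation: -2x + 10y - 2z = -6

-2x + 10y - 2z = -6


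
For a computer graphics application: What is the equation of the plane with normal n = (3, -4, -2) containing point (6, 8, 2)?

The plane through P with normal n = (a, b, c) satisfies n·(r - P) = 0,
i.e. ax + by + cz = a·x₀ + b·y₀ + c·z₀.
d = 3·6 + (-4)·8 + (-2)·2
  = 18 - 32 - 4
  = -18
Equation: 3x - 4y - 2z = -18

3x - 4y - 2z = -18


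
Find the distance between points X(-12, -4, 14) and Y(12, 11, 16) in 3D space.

d = √[(x₂-x₁)² + (y₂-y₁)² + (z₂-z₁)²]
  = √[24² + 15² + 2²]
  = √[576 + 225 + 4]
  = √805
  ≈ 28.37

28.37


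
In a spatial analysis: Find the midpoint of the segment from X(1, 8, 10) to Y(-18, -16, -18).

M = ((x₁+x₂)/2, (y₁+y₂)/2, (z₁+z₂)/2)
  = ((1 - 18)/2, (8 - 16)/2, (10 - 18)/2)
  = (-17/2, -8/2, -8/2)
  = (-8.5, -4, -4)

(-8.5, -4, -4)


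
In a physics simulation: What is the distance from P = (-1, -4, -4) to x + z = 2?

distance = |a·x₀ + b·y₀ + c·z₀ - d| / √(a² + b² + c²)
  = |1·(-1) + 0·(-4) + 1·(-4) - 2| / √(1² + 0² + 1²)
  = |-1 + 0 - 4 - 2| / √(1 + 0 + 1)
  = |-7| / √2
  = 7 / 1.414
  ≈ 4.95

4.95


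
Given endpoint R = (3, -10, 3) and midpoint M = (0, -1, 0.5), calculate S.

S = 2M - R
  = (2·0 - 3, 2·(-1) - (-10), 2·0.5 - 3)
  = (0 - 3, -2 + 10, 1 - 3)
  = (-3, 8, -2)

(-3, 8, -2)


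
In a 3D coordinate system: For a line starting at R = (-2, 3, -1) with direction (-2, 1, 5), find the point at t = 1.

P(t) = R + t·d
  = (-2 + (-2)·1, 3 + 1·1, -1 + 5·1)
  = (-2 - 2, 3 + 1, -1 + 5)
  = (-4, 4, 4)

(-4, 4, 4)


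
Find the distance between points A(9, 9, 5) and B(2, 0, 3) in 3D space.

d = √[(x₂-x₁)² + (y₂-y₁)² + (z₂-z₁)²]
  = √[(-7)² + (-9)² + (-2)²]
  = √[49 + 81 + 4]
  = √134
  ≈ 11.58

11.58


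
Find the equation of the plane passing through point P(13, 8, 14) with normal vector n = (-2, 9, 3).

The plane through P with normal n = (a, b, c) satisfies n·(r - P) = 0,
i.e. ax + by + cz = a·x₀ + b·y₀ + c·z₀.
d = (-2)·13 + 9·8 + 3·14
  = -26 + 72 + 42
  = 88
Equation: -2x + 9y + 3z = 88

-2x + 9y + 3z = 88


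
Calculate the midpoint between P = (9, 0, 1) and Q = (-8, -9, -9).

M = ((x₁+x₂)/2, (y₁+y₂)/2, (z₁+z₂)/2)
  = ((9 - 8)/2, (0 - 9)/2, (1 - 9)/2)
  = (1/2, -9/2, -8/2)
  = (0.5, -4.5, -4)

(0.5, -4.5, -4)


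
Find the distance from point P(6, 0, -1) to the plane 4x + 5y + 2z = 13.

distance = |a·x₀ + b·y₀ + c·z₀ - d| / √(a² + b² + c²)
  = |4·6 + 5·0 + 2·(-1) - 13| / √(4² + 5² + 2²)
  = |24 + 0 - 2 - 13| / √(16 + 25 + 4)
  = |9| / √45
  = 9 / 6.708
  ≈ 1.342

1.342


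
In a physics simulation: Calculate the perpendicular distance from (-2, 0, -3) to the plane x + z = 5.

distance = |a·x₀ + b·y₀ + c·z₀ - d| / √(a² + b² + c²)
  = |1·(-2) + 0·0 + 1·(-3) - 5| / √(1² + 0² + 1²)
  = |-2 + 0 - 3 - 5| / √(1 + 0 + 1)
  = |-10| / √2
  = 10 / 1.414
  ≈ 7.071

7.071


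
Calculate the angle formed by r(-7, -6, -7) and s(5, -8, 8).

r·s = (-7)·5 + (-6)·(-8) + (-7)·8 = -35 + 48 - 56 = -43
|r| = √((-7)² + (-6)² + (-7)²) = √134 ≈ 11.58
|s| = √(5² + (-8)² + 8²) = √153 ≈ 12.37
cos θ = (r·s)/(|r||s|) = -43/(11.58·12.37) ≈ -0.3003
θ = arccos(-0.3003) ≈ 107.5°

107.5°


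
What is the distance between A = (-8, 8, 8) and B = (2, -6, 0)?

d = √[(x₂-x₁)² + (y₂-y₁)² + (z₂-z₁)²]
  = √[10² + (-14)² + (-8)²]
  = √[100 + 196 + 64]
  = √360
  ≈ 18.97

18.97


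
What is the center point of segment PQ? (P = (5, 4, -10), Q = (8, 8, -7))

M = ((x₁+x₂)/2, (y₁+y₂)/2, (z₁+z₂)/2)
  = ((5 + 8)/2, (4 + 8)/2, (-10 - 7)/2)
  = (13/2, 12/2, -17/2)
  = (6.5, 6, -8.5)

(6.5, 6, -8.5)


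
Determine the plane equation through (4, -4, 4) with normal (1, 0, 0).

The plane through P with normal n = (a, b, c) satisfies n·(r - P) = 0,
i.e. ax + by + cz = a·x₀ + b·y₀ + c·z₀.
d = 1·4 + 0·(-4) + 0·4
  = 4 + 0 + 0
  = 4
Equation: x = 4

x = 4


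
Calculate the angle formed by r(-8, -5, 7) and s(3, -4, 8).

r·s = (-8)·3 + (-5)·(-4) + 7·8 = -24 + 20 + 56 = 52
|r| = √((-8)² + (-5)² + 7²) = √138 ≈ 11.75
|s| = √(3² + (-4)² + 8²) = √89 ≈ 9.434
cos θ = (r·s)/(|r||s|) = 52/(11.75·9.434) ≈ 0.4692
θ = arccos(0.4692) ≈ 62.02°

62.02°


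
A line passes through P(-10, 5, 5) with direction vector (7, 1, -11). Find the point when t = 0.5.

P(t) = P + t·d
  = (-10 + 7·0.5, 5 + 1·0.5, 5 + (-11)·0.5)
  = (-10 + 3.5, 5 + 0.5, 5 - 5.5)
  = (-6.5, 5.5, -0.5)

(-6.5, 5.5, -0.5)


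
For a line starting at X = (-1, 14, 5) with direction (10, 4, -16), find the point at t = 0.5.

P(t) = X + t·d
  = (-1 + 10·0.5, 14 + 4·0.5, 5 + (-16)·0.5)
  = (-1 + 5, 14 + 2, 5 - 8)
  = (4, 16, -3)

(4, 16, -3)


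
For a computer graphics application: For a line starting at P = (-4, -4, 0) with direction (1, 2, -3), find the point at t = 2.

P(t) = P + t·d
  = (-4 + 1·2, -4 + 2·2, 0 + (-3)·2)
  = (-4 + 2, -4 + 4, 0 - 6)
  = (-2, 0, -6)

(-2, 0, -6)


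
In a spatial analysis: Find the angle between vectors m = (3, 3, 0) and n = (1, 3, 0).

m·n = 3·1 + 3·3 + 0·0 = 3 + 9 + 0 = 12
|m| = √(3² + 3² + 0²) = √18 ≈ 4.243
|n| = √(1² + 3² + 0²) = √10 ≈ 3.162
cos θ = (m·n)/(|m||n|) = 12/(4.243·3.162) ≈ 0.8944
θ = arccos(0.8944) ≈ 26.57°

26.57°


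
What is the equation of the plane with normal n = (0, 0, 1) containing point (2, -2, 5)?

The plane through P with normal n = (a, b, c) satisfies n·(r - P) = 0,
i.e. ax + by + cz = a·x₀ + b·y₀ + c·z₀.
d = 0·2 + 0·(-2) + 1·5
  = 0 + 0 + 5
  = 5
Equation: z = 5

z = 5


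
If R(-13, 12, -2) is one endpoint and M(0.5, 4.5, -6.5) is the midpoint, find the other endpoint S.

S = 2M - R
  = (2·0.5 - (-13), 2·4.5 - 12, 2·(-6.5) - (-2))
  = (1 + 13, 9 - 12, -13 + 2)
  = (14, -3, -11)

(14, -3, -11)


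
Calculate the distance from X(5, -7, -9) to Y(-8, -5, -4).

d = √[(x₂-x₁)² + (y₂-y₁)² + (z₂-z₁)²]
  = √[(-13)² + 2² + 5²]
  = √[169 + 4 + 25]
  = √198
  ≈ 14.07

14.07


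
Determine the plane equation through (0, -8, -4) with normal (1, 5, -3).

The plane through P with normal n = (a, b, c) satisfies n·(r - P) = 0,
i.e. ax + by + cz = a·x₀ + b·y₀ + c·z₀.
d = 1·0 + 5·(-8) + (-3)·(-4)
  = 0 - 40 + 12
  = -28
Equation: x + 5y - 3z = -28

x + 5y - 3z = -28


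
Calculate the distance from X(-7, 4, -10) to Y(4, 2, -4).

d = √[(x₂-x₁)² + (y₂-y₁)² + (z₂-z₁)²]
  = √[11² + (-2)² + 6²]
  = √[121 + 4 + 36]
  = √161
  ≈ 12.69

12.69


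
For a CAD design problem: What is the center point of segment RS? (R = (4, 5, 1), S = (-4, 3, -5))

M = ((x₁+x₂)/2, (y₁+y₂)/2, (z₁+z₂)/2)
  = ((4 - 4)/2, (5 + 3)/2, (1 - 5)/2)
  = (0/2, 8/2, -4/2)
  = (0, 4, -2)

(0, 4, -2)


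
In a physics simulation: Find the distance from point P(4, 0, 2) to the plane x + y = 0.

distance = |a·x₀ + b·y₀ + c·z₀ - d| / √(a² + b² + c²)
  = |1·4 + 1·0 + 0·2 - 0| / √(1² + 1² + 0²)
  = |4 + 0 + 0 + 0| / √(1 + 1 + 0)
  = |4| / √2
  = 4 / 1.414
  ≈ 2.828

2.828


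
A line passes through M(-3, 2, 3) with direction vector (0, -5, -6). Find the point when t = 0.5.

P(t) = M + t·d
  = (-3 + 0·0.5, 2 + (-5)·0.5, 3 + (-6)·0.5)
  = (-3 + 0, 2 - 2.5, 3 - 3)
  = (-3, -0.5, 0)

(-3, -0.5, 0)


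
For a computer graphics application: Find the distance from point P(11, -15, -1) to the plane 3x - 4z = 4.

distance = |a·x₀ + b·y₀ + c·z₀ - d| / √(a² + b² + c²)
  = |3·11 + 0·(-15) + (-4)·(-1) - 4| / √(3² + 0² + (-4)²)
  = |33 + 0 + 4 - 4| / √(9 + 0 + 16)
  = |33| / √25
  = 33 / 5
  ≈ 6.6

6.6


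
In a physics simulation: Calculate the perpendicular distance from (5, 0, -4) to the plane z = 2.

distance = |a·x₀ + b·y₀ + c·z₀ - d| / √(a² + b² + c²)
  = |0·5 + 0·0 + 1·(-4) - 2| / √(0² + 0² + 1²)
  = |0 + 0 - 4 - 2| / √(0 + 0 + 1)
  = |-6| / √1
  = 6 / 1
  ≈ 6

6


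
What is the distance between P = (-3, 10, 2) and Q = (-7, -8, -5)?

d = √[(x₂-x₁)² + (y₂-y₁)² + (z₂-z₁)²]
  = √[(-4)² + (-18)² + (-7)²]
  = √[16 + 324 + 49]
  = √389
  ≈ 19.72

19.72


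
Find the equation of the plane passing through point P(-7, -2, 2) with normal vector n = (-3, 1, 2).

The plane through P with normal n = (a, b, c) satisfies n·(r - P) = 0,
i.e. ax + by + cz = a·x₀ + b·y₀ + c·z₀.
d = (-3)·(-7) + 1·(-2) + 2·2
  = 21 - 2 + 4
  = 23
Equation: -3x + y + 2z = 23

-3x + y + 2z = 23


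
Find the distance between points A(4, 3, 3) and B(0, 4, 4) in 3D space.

d = √[(x₂-x₁)² + (y₂-y₁)² + (z₂-z₁)²]
  = √[(-4)² + 1² + 1²]
  = √[16 + 1 + 1]
  = √18
  ≈ 4.243

4.243


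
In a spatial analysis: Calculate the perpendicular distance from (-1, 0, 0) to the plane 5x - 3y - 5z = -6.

distance = |a·x₀ + b·y₀ + c·z₀ - d| / √(a² + b² + c²)
  = |5·(-1) + (-3)·0 + (-5)·0 - (-6)| / √(5² + (-3)² + (-5)²)
  = |-5 + 0 + 0 + 6| / √(25 + 9 + 25)
  = |1| / √59
  = 1 / 7.681
  ≈ 0.1302

0.1302


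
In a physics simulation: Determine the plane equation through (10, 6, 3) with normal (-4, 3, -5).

The plane through P with normal n = (a, b, c) satisfies n·(r - P) = 0,
i.e. ax + by + cz = a·x₀ + b·y₀ + c·z₀.
d = (-4)·10 + 3·6 + (-5)·3
  = -40 + 18 - 15
  = -37
Equation: -4x + 3y - 5z = -37

-4x + 3y - 5z = -37


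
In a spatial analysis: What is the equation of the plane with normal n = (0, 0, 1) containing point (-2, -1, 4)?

The plane through P with normal n = (a, b, c) satisfies n·(r - P) = 0,
i.e. ax + by + cz = a·x₀ + b·y₀ + c·z₀.
d = 0·(-2) + 0·(-1) + 1·4
  = 0 + 0 + 4
  = 4
Equation: z = 4

z = 4


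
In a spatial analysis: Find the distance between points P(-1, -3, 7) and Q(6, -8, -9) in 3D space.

d = √[(x₂-x₁)² + (y₂-y₁)² + (z₂-z₁)²]
  = √[7² + (-5)² + (-16)²]
  = √[49 + 25 + 256]
  = √330
  ≈ 18.17

18.17


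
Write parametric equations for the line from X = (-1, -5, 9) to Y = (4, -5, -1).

Direction vector d = Y - X = (4 + 1, -5 + 5, -1 - 9) = (5, 0, -10)
Parametric form r = X + t·d:
x = -1 + 5t, y = -5, z = 9 - 10t

x = -1 + 5t, y = -5, z = 9 - 10t


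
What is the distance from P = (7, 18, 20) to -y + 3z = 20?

distance = |a·x₀ + b·y₀ + c·z₀ - d| / √(a² + b² + c²)
  = |0·7 + (-1)·18 + 3·20 - 20| / √(0² + (-1)² + 3²)
  = |0 - 18 + 60 - 20| / √(0 + 1 + 9)
  = |22| / √10
  = 22 / 3.162
  ≈ 6.957

6.957


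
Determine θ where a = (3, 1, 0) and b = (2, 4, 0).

a·b = 3·2 + 1·4 + 0·0 = 6 + 4 + 0 = 10
|a| = √(3² + 1² + 0²) = √10 ≈ 3.162
|b| = √(2² + 4² + 0²) = √20 ≈ 4.472
cos θ = (a·b)/(|a||b|) = 10/(3.162·4.472) ≈ 0.7071
θ = arccos(0.7071) ≈ 45°

45°


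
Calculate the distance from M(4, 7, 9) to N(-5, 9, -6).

d = √[(x₂-x₁)² + (y₂-y₁)² + (z₂-z₁)²]
  = √[(-9)² + 2² + (-15)²]
  = √[81 + 4 + 225]
  = √310
  ≈ 17.61

17.61


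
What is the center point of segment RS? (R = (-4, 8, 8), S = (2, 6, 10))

M = ((x₁+x₂)/2, (y₁+y₂)/2, (z₁+z₂)/2)
  = ((-4 + 2)/2, (8 + 6)/2, (8 + 10)/2)
  = (-2/2, 14/2, 18/2)
  = (-1, 7, 9)

(-1, 7, 9)


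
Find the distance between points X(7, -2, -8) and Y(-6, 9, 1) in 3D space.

d = √[(x₂-x₁)² + (y₂-y₁)² + (z₂-z₁)²]
  = √[(-13)² + 11² + 9²]
  = √[169 + 121 + 81]
  = √371
  ≈ 19.26

19.26


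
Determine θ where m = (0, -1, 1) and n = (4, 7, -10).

m·n = 0·4 + (-1)·7 + 1·(-10) = 0 - 7 - 10 = -17
|m| = √(0² + (-1)² + 1²) = √2 ≈ 1.414
|n| = √(4² + 7² + (-10)²) = √165 ≈ 12.85
cos θ = (m·n)/(|m||n|) = -17/(1.414·12.85) ≈ -0.9358
θ = arccos(-0.9358) ≈ 159.4°

159.4°


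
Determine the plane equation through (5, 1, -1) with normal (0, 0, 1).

The plane through P with normal n = (a, b, c) satisfies n·(r - P) = 0,
i.e. ax + by + cz = a·x₀ + b·y₀ + c·z₀.
d = 0·5 + 0·1 + 1·(-1)
  = 0 + 0 - 1
  = -1
Equation: z = -1

z = -1


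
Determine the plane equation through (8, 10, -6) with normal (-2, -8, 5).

The plane through P with normal n = (a, b, c) satisfies n·(r - P) = 0,
i.e. ax + by + cz = a·x₀ + b·y₀ + c·z₀.
d = (-2)·8 + (-8)·10 + 5·(-6)
  = -16 - 80 - 30
  = -126
Equation: -2x - 8y + 5z = -126

-2x - 8y + 5z = -126


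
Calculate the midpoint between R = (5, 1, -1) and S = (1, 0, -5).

M = ((x₁+x₂)/2, (y₁+y₂)/2, (z₁+z₂)/2)
  = ((5 + 1)/2, (1 + 0)/2, (-1 - 5)/2)
  = (6/2, 1/2, -6/2)
  = (3, 0.5, -3)

(3, 0.5, -3)


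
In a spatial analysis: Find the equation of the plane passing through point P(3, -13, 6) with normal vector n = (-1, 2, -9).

The plane through P with normal n = (a, b, c) satisfies n·(r - P) = 0,
i.e. ax + by + cz = a·x₀ + b·y₀ + c·z₀.
d = (-1)·3 + 2·(-13) + (-9)·6
  = -3 - 26 - 54
  = -83
Equation: -x + 2y - 9z = -83

-x + 2y - 9z = -83


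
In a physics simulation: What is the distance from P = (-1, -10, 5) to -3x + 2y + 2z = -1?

distance = |a·x₀ + b·y₀ + c·z₀ - d| / √(a² + b² + c²)
  = |(-3)·(-1) + 2·(-10) + 2·5 - (-1)| / √((-3)² + 2² + 2²)
  = |3 - 20 + 10 + 1| / √(9 + 4 + 4)
  = |-6| / √17
  = 6 / 4.123
  ≈ 1.455

1.455


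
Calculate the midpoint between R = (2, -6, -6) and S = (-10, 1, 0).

M = ((x₁+x₂)/2, (y₁+y₂)/2, (z₁+z₂)/2)
  = ((2 - 10)/2, (-6 + 1)/2, (-6 + 0)/2)
  = (-8/2, -5/2, -6/2)
  = (-4, -2.5, -3)

(-4, -2.5, -3)


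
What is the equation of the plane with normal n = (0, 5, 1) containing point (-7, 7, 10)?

The plane through P with normal n = (a, b, c) satisfies n·(r - P) = 0,
i.e. ax + by + cz = a·x₀ + b·y₀ + c·z₀.
d = 0·(-7) + 5·7 + 1·10
  = 0 + 35 + 10
  = 45
Equation: 5y + z = 45

5y + z = 45


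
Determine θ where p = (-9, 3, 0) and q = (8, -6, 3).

p·q = (-9)·8 + 3·(-6) + 0·3 = -72 - 18 + 0 = -90
|p| = √((-9)² + 3² + 0²) = √90 ≈ 9.487
|q| = √(8² + (-6)² + 3²) = √109 ≈ 10.44
cos θ = (p·q)/(|p||q|) = -90/(9.487·10.44) ≈ -0.9087
θ = arccos(-0.9087) ≈ 155.3°

155.3°


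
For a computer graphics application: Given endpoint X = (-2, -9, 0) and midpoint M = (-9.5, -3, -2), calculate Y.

Y = 2M - X
  = (2·(-9.5) - (-2), 2·(-3) - (-9), 2·(-2) - 0)
  = (-19 + 2, -6 + 9, -4 + 0)
  = (-17, 3, -4)

(-17, 3, -4)


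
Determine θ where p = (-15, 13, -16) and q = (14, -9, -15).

p·q = (-15)·14 + 13·(-9) + (-16)·(-15) = -210 - 117 + 240 = -87
|p| = √((-15)² + 13² + (-16)²) = √650 ≈ 25.5
|q| = √(14² + (-9)² + (-15)²) = √502 ≈ 22.41
cos θ = (p·q)/(|p||q|) = -87/(25.5·22.41) ≈ -0.1523
θ = arccos(-0.1523) ≈ 98.76°

98.76°


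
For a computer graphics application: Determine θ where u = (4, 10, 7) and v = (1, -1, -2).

u·v = 4·1 + 10·(-1) + 7·(-2) = 4 - 10 - 14 = -20
|u| = √(4² + 10² + 7²) = √165 ≈ 12.85
|v| = √(1² + (-1)² + (-2)²) = √6 ≈ 2.449
cos θ = (u·v)/(|u||v|) = -20/(12.85·2.449) ≈ -0.6356
θ = arccos(-0.6356) ≈ 129.5°

129.5°


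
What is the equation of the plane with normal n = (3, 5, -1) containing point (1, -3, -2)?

The plane through P with normal n = (a, b, c) satisfies n·(r - P) = 0,
i.e. ax + by + cz = a·x₀ + b·y₀ + c·z₀.
d = 3·1 + 5·(-3) + (-1)·(-2)
  = 3 - 15 + 2
  = -10
Equation: 3x + 5y - z = -10

3x + 5y - z = -10


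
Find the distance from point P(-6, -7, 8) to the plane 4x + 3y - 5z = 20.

distance = |a·x₀ + b·y₀ + c·z₀ - d| / √(a² + b² + c²)
  = |4·(-6) + 3·(-7) + (-5)·8 - 20| / √(4² + 3² + (-5)²)
  = |-24 - 21 - 40 - 20| / √(16 + 9 + 25)
  = |-105| / √50
  = 105 / 7.071
  ≈ 14.85

14.85


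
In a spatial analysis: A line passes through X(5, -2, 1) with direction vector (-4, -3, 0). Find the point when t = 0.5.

P(t) = X + t·d
  = (5 + (-4)·0.5, -2 + (-3)·0.5, 1 + 0·0.5)
  = (5 - 2, -2 - 1.5, 1 + 0)
  = (3, -3.5, 1)

(3, -3.5, 1)
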